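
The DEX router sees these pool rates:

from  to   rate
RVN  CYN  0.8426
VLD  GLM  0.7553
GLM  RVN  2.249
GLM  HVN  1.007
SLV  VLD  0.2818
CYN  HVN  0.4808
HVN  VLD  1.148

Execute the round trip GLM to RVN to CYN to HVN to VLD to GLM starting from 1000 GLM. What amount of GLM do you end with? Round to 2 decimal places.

1000 GLM × 2.249 = 2249 RVN
2249 RVN × 0.8426 = 1895.0074 CYN
1895.0074 CYN × 0.4808 = 911.11955792 HVN
911.11955792 HVN × 1.148 = 1045.96525249216 VLD
1045.96525249216 VLD × 0.7553 = 790.017555207328448 GLM

790.02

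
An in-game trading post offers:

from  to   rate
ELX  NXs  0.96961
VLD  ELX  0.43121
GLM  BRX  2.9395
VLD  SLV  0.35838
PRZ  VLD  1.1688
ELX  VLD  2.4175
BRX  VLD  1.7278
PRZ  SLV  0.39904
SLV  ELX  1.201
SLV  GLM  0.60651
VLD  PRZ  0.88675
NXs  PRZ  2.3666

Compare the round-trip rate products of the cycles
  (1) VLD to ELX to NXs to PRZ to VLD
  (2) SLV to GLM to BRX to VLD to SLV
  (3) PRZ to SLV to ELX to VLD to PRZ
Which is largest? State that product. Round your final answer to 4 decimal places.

(1) 0.43121 × 0.96961 × 2.3666 × 1.1688 = 1.15651
(2) 0.60651 × 2.9395 × 1.7278 × 0.35838 = 1.10395
(3) 0.39904 × 1.201 × 2.4175 × 0.88675 = 1.02737
Highest is cycle (1) at 1.1565 (>1, arbitrage).

1.1565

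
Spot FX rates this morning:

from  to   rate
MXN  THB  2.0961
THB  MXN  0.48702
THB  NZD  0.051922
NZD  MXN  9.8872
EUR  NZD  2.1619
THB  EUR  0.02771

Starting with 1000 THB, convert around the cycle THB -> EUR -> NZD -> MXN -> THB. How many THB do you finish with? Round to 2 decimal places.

1000 THB × 0.02771 = 27.71 EUR
27.71 EUR × 2.1619 = 59.906249 NZD
59.906249 NZD × 9.8872 = 592.3050651128 MXN
592.3050651128 MXN × 2.0961 = 1241.53064698294008 THB

1241.53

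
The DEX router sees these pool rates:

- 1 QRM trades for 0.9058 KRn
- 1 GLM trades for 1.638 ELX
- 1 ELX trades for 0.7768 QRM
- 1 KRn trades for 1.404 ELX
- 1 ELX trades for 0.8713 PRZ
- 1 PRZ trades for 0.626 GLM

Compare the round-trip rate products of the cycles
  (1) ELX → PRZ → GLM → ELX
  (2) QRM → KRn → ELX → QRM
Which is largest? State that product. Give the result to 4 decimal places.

(1) 0.8713 × 0.626 × 1.638 = 0.89342
(2) 0.9058 × 1.404 × 0.7768 = 0.98789
Highest is cycle (2) at 0.9879 (≤1, no arbitrage).

0.9879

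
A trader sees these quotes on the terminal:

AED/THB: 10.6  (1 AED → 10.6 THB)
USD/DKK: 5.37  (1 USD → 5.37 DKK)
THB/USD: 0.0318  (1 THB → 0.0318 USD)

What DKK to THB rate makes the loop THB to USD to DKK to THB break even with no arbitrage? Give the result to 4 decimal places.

Known legs of the cycle: 0.0318 × 5.37 = 0.170766
For no arbitrage the full-cycle product must be 1, so the missing rate is 1 / 0.170766 ≈ 5.855967.

5.8560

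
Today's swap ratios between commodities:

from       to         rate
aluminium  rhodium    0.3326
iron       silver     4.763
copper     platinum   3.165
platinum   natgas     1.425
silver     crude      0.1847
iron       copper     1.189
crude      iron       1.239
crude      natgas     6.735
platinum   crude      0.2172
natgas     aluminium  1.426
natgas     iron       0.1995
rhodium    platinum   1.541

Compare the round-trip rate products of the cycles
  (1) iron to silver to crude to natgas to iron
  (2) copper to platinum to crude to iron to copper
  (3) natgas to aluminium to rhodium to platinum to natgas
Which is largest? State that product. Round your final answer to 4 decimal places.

1.1820

(1) 4.763 × 0.1847 × 6.735 × 0.1995 = 1.18203
(2) 3.165 × 0.2172 × 1.239 × 1.189 = 1.01271
(3) 1.426 × 0.3326 × 1.541 × 1.425 = 1.04150
Highest is cycle (1) at 1.1820 (>1, arbitrage).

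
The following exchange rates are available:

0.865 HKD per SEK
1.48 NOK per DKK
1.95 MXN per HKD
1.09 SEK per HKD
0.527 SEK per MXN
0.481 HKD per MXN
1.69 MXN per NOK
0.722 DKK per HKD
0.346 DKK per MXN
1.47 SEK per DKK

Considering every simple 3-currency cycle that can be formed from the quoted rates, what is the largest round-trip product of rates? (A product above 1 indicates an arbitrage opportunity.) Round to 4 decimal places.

DKK→SEK→HKD→DKK: 1.47 × 0.865 × 0.722 = 0.91806
SEK→HKD→MXN→SEK: 0.865 × 1.95 × 0.527 = 0.88892
DKK→NOK→MXN→DKK: 1.48 × 1.69 × 0.346 = 0.86542
Maximum is DKK→SEK→HKD→DKK at 0.9181; no arbitrage — every cycle loses value.

0.9181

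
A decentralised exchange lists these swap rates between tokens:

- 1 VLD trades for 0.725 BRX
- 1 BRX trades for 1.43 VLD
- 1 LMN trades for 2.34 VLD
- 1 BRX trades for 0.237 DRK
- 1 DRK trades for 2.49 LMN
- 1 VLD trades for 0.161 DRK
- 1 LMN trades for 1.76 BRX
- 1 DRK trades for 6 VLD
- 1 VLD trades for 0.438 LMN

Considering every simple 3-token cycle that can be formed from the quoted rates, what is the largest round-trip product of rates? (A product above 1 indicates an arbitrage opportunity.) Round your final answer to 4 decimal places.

1.1024

BRX→VLD→LMN→BRX: 1.43 × 0.438 × 1.76 = 1.10236
BRX→DRK→LMN→BRX: 0.237 × 2.49 × 1.76 = 1.03863
BRX→DRK→VLD→BRX: 0.237 × 6 × 0.725 = 1.03095
LMN→VLD→DRK→LMN: 2.34 × 0.161 × 2.49 = 0.93808
Maximum is BRX→VLD→LMN→BRX at 1.1024; arbitrage exists.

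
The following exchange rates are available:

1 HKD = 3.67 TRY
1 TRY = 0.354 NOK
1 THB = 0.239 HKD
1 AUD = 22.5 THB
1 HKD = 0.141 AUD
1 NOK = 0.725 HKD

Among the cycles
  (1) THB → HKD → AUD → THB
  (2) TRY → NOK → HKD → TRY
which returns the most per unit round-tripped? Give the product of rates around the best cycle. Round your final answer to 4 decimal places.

0.9419

(1) 0.239 × 0.141 × 22.5 = 0.75823
(2) 0.354 × 0.725 × 3.67 = 0.94191
Highest is cycle (2) at 0.9419 (≤1, no arbitrage).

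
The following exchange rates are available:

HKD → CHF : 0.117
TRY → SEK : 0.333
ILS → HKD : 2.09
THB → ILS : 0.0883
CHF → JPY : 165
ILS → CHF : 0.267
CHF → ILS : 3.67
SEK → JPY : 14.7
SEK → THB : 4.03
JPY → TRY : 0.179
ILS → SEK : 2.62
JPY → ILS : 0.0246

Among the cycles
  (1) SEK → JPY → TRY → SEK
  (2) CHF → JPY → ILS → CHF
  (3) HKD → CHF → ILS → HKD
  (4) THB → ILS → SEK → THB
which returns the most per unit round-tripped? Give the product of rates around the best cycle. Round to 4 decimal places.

(1) 14.7 × 0.179 × 0.333 = 0.87622
(2) 165 × 0.0246 × 0.267 = 1.08375
(3) 0.117 × 3.67 × 2.09 = 0.89743
(4) 0.0883 × 2.62 × 4.03 = 0.93232
Highest is cycle (2) at 1.0838 (>1, arbitrage).

1.0838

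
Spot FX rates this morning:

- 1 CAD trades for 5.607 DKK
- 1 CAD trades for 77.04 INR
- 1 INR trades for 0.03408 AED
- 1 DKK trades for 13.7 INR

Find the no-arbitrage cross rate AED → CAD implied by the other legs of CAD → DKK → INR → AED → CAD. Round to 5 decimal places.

0.38199

Known legs of the cycle: 5.607 × 13.7 × 0.03408 = 2.617885872
For no arbitrage the full-cycle product must be 1, so the missing rate is 1 / 2.617885872 ≈ 0.3819876.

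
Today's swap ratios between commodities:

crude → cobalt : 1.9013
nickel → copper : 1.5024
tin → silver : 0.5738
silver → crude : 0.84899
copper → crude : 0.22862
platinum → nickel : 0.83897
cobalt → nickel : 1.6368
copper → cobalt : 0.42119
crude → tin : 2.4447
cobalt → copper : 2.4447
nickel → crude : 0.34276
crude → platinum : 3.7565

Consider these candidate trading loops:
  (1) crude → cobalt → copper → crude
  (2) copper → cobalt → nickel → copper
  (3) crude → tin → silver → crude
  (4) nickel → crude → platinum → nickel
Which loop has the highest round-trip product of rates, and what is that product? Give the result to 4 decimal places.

1.1909

(1) 1.9013 × 2.4447 × 0.22862 = 1.06265
(2) 0.42119 × 1.6368 × 1.5024 = 1.03576
(3) 2.4447 × 0.5738 × 0.84899 = 1.19094
(4) 0.34276 × 3.7565 × 0.83897 = 1.08024
Highest is cycle (3) at 1.1909 (>1, arbitrage).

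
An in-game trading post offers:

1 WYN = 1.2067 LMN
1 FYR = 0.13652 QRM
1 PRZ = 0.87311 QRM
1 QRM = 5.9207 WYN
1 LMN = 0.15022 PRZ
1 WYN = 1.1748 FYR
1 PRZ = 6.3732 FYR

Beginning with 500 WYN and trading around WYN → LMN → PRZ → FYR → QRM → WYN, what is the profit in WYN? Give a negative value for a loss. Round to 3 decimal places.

500 WYN × 1.2067 = 603.35 LMN
603.35 LMN × 0.15022 = 90.635237 PRZ
90.635237 PRZ × 6.3732 = 577.6364924484 FYR
577.6364924484 FYR × 0.13652 = 78.858933949055568 QRM
78.858933949055568 QRM × 5.9207 = 466.9000902321733014576 WYN
Net change: 466.9000902321733014576 − 500 = -33.0999097678266985424 WYN

-33.100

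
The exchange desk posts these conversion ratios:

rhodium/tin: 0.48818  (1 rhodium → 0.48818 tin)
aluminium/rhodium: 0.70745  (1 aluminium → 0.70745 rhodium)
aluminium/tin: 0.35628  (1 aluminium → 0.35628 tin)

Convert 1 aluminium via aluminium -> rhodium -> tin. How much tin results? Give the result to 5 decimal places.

0.34536

1 aluminium × 0.70745 = 0.70745 rhodium
0.70745 rhodium × 0.48818 = 0.345362941 tin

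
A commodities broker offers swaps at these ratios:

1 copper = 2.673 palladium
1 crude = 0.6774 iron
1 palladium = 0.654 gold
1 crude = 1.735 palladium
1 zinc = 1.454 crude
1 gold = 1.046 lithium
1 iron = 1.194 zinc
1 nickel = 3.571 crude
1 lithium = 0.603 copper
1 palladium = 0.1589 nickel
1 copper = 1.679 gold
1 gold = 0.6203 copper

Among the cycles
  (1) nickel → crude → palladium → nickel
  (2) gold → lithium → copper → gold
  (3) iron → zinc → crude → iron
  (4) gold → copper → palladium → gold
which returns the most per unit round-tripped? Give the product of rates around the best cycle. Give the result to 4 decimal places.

(1) 3.571 × 1.735 × 0.1589 = 0.98449
(2) 1.046 × 0.603 × 1.679 = 1.05901
(3) 1.194 × 1.454 × 0.6774 = 1.17602
(4) 0.6203 × 2.673 × 0.654 = 1.08437
Highest is cycle (3) at 1.1760 (>1, arbitrage).

1.1760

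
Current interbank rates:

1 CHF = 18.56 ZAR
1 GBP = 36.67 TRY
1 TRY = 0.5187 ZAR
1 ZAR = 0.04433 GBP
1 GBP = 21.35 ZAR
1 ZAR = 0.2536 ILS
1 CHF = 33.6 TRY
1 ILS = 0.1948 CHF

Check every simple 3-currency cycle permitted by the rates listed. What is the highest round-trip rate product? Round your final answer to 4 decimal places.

CHF→ZAR→ILS→CHF: 18.56 × 0.2536 × 0.1948 = 0.91689
TRY→ZAR→GBP→TRY: 0.5187 × 0.04433 × 36.67 = 0.84319
Maximum is CHF→ZAR→ILS→CHF at 0.9169; no arbitrage — every cycle loses value.

0.9169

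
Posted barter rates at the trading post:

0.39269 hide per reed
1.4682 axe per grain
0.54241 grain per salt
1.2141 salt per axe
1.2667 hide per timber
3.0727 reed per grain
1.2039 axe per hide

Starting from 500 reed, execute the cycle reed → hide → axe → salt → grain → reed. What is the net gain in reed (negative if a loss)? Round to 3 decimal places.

500 reed × 0.39269 = 196.345 hide
196.345 hide × 1.2039 = 236.3797455 axe
236.3797455 axe × 1.2141 = 286.98864901155 salt
286.98864901155 salt × 0.54241 = 155.6655131103548355 grain
155.6655131103548355 grain × 3.0727 = 478.31342213418730304085 reed
Net change: 478.31342213418730304085 − 500 = -21.68657786581269695915 reed

-21.687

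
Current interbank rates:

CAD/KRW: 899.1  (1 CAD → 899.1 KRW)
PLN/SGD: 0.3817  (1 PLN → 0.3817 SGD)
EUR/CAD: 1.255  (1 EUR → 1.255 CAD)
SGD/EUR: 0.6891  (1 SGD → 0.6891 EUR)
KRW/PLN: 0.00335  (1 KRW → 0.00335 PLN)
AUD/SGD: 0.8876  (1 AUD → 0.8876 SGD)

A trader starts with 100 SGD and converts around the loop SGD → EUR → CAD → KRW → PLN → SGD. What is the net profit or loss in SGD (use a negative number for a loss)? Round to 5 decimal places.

-0.57378

100 SGD × 0.6891 = 68.91 EUR
68.91 EUR × 1.255 = 86.48205 CAD
86.48205 CAD × 899.1 = 77756.011155 KRW
77756.011155 KRW × 0.00335 = 260.48263736925 PLN
260.48263736925 PLN × 0.3817 = 99.426222683842725 SGD
Net change: 99.426222683842725 − 100 = -0.573777316157275 SGD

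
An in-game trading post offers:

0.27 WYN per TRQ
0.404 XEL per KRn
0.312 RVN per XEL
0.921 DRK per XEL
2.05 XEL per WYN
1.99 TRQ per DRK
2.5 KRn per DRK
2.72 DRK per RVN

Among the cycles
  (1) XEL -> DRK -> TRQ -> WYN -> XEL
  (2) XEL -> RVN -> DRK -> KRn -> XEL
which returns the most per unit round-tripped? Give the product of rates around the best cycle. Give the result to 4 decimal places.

1.0144

(1) 0.921 × 1.99 × 0.27 × 2.05 = 1.01445
(2) 0.312 × 2.72 × 2.5 × 0.404 = 0.85713
Highest is cycle (1) at 1.0144 (>1, arbitrage).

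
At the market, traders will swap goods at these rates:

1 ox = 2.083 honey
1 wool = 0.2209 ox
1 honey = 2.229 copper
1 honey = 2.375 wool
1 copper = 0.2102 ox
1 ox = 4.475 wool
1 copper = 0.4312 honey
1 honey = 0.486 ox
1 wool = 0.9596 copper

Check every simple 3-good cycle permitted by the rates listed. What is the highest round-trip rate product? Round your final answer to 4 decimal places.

1.0928

ox→honey→wool→ox: 2.083 × 2.375 × 0.2209 = 1.09282
copper→honey→wool→copper: 0.4312 × 2.375 × 0.9596 = 0.98273
copper→ox→honey→copper: 0.2102 × 2.083 × 2.229 = 0.97596
copper→ox→wool→copper: 0.2102 × 4.475 × 0.9596 = 0.90264
Maximum is ox→honey→wool→ox at 1.0928; arbitrage exists.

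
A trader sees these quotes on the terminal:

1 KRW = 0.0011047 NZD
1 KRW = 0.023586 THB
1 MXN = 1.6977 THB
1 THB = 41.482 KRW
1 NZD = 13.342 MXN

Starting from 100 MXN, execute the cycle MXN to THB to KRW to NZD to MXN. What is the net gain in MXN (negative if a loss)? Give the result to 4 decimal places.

3.7973

100 MXN × 1.6977 = 169.77 THB
169.77 THB × 41.482 = 7042.39914 KRW
7042.39914 KRW × 0.0011047 = 7.779738329958 NZD
7.779738329958 NZD × 13.342 = 103.797268798299636 MXN
Net change: 103.797268798299636 − 100 = 3.797268798299636 MXN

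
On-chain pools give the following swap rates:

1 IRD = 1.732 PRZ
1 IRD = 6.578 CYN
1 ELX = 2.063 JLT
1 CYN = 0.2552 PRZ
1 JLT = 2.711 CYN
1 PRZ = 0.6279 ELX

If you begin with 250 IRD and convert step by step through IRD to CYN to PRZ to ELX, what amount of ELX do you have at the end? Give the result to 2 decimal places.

263.51

250 IRD × 6.578 = 1644.5 CYN
1644.5 CYN × 0.2552 = 419.6764 PRZ
419.6764 PRZ × 0.6279 = 263.51481156 ELX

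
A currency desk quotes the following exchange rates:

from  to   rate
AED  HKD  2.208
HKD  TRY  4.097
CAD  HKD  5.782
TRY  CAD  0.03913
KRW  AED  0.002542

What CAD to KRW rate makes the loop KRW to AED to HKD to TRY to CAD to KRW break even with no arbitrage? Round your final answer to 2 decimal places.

Known legs of the cycle: 0.002542 × 2.208 × 4.097 × 0.03913 = 0.00089980919560896
For no arbitrage the full-cycle product must be 1, so the missing rate is 1 / 0.00089980919560896 ≈ 1111.3467.

1111.35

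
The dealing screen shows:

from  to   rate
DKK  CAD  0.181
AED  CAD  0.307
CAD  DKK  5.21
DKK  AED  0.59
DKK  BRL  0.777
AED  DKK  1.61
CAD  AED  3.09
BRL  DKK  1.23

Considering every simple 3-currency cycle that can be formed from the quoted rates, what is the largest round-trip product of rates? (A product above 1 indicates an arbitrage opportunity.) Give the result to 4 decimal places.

AED→CAD→DKK→AED: 0.307 × 5.21 × 0.59 = 0.94369
AED→DKK→CAD→AED: 1.61 × 0.181 × 3.09 = 0.90046
Maximum is AED→CAD→DKK→AED at 0.9437; no arbitrage — every cycle loses value.

0.9437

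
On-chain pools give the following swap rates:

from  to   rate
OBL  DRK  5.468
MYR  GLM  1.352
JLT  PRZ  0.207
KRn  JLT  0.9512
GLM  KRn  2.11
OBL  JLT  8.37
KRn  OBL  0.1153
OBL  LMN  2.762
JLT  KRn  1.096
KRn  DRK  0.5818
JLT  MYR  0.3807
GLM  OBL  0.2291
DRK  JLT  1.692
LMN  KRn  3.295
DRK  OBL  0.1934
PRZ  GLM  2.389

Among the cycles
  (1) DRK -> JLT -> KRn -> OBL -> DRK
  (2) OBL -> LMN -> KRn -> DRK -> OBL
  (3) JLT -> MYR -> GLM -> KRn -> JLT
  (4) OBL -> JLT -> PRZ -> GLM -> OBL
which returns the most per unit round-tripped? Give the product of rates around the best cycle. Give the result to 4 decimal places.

(1) 1.692 × 1.096 × 0.1153 × 5.468 = 1.16915
(2) 2.762 × 3.295 × 0.5818 × 0.1934 = 1.02402
(3) 0.3807 × 1.352 × 2.11 × 0.9512 = 1.03303
(4) 8.37 × 0.207 × 2.389 × 0.2291 = 0.94828
Highest is cycle (1) at 1.1691 (>1, arbitrage).

1.1691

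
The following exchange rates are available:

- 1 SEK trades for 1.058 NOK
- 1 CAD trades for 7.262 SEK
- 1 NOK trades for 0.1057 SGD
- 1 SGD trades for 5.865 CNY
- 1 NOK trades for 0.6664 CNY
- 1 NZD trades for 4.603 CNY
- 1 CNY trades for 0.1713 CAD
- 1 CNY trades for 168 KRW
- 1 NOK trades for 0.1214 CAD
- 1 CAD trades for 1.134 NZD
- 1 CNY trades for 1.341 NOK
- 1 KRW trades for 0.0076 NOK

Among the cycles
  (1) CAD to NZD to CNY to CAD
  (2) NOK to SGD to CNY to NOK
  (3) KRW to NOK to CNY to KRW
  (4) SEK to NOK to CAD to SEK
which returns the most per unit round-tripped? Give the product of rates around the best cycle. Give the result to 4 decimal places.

(1) 1.134 × 4.603 × 0.1713 = 0.89415
(2) 0.1057 × 5.865 × 1.341 = 0.83133
(3) 0.0076 × 0.6664 × 168 = 0.85086
(4) 1.058 × 0.1214 × 7.262 = 0.93274
Highest is cycle (4) at 0.9327 (≤1, no arbitrage).

0.9327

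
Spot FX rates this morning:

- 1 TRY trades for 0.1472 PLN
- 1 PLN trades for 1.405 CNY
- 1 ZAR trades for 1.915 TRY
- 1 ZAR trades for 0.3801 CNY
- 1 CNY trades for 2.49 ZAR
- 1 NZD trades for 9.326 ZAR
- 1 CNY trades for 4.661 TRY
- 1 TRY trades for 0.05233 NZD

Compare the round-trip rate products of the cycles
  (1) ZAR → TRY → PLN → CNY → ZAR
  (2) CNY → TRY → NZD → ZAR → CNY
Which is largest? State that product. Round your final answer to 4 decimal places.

(1) 1.915 × 0.1472 × 1.405 × 2.49 = 0.98617
(2) 4.661 × 0.05233 × 9.326 × 0.3801 = 0.86462
Highest is cycle (1) at 0.9862 (≤1, no arbitrage).

0.9862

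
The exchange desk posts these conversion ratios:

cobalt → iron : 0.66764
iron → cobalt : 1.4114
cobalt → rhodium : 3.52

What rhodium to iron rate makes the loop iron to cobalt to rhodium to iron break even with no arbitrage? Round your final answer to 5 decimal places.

Known legs of the cycle: 1.4114 × 3.52 = 4.968128
For no arbitrage the full-cycle product must be 1, so the missing rate is 1 / 4.968128 ≈ 0.2012831.

0.20128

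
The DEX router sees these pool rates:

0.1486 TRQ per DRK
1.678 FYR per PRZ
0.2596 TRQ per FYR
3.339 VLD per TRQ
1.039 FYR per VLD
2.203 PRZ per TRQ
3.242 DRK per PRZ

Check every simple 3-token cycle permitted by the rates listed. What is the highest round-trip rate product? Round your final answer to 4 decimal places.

1.0613

TRQ→PRZ→DRK→TRQ: 2.203 × 3.242 × 0.1486 = 1.06132
FYR→TRQ→PRZ→FYR: 0.2596 × 2.203 × 1.678 = 0.95965
FYR→TRQ→VLD→FYR: 0.2596 × 3.339 × 1.039 = 0.90061
Maximum is TRQ→PRZ→DRK→TRQ at 1.0613; arbitrage exists.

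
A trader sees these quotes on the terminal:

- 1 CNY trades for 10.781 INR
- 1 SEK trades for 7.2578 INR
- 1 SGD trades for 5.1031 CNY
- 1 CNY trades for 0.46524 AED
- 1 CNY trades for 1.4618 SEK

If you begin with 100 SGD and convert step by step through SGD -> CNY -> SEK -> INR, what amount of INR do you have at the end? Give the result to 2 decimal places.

100 SGD × 5.1031 = 510.31 CNY
510.31 CNY × 1.4618 = 745.971158 SEK
745.971158 SEK × 7.2578 = 5414.1094705324 INR

5414.11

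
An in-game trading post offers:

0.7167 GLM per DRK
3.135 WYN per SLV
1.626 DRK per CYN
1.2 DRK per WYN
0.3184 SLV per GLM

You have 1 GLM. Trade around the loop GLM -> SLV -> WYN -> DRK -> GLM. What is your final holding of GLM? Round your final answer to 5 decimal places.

0.85848

1 GLM × 0.3184 = 0.3184 SLV
0.3184 SLV × 3.135 = 0.998184 WYN
0.998184 WYN × 1.2 = 1.1978208 DRK
1.1978208 DRK × 0.7167 = 0.85847816736 GLM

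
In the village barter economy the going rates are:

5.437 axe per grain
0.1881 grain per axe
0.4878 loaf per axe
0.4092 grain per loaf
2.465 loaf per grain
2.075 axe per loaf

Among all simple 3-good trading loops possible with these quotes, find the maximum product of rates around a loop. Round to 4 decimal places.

loaf→grain→axe→loaf: 0.4092 × 5.437 × 0.4878 = 1.08527
loaf→axe→grain→loaf: 2.075 × 0.1881 × 2.465 = 0.96211
Maximum is loaf→grain→axe→loaf at 1.0853; arbitrage exists.

1.0853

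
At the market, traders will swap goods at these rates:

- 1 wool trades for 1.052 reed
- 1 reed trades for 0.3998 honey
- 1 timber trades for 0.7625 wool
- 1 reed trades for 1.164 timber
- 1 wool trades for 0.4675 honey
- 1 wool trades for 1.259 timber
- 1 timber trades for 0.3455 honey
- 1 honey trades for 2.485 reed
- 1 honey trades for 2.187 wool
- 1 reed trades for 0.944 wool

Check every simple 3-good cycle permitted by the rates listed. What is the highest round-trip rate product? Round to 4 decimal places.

1.0967

honey→reed→wool→honey: 2.485 × 0.944 × 0.4675 = 1.09668
honey→reed→timber→honey: 2.485 × 1.164 × 0.3455 = 0.99937
honey→wool→timber→honey: 2.187 × 1.259 × 0.3455 = 0.95131
reed→timber→wool→reed: 1.164 × 0.7625 × 1.052 = 0.93370
honey→wool→reed→honey: 2.187 × 1.052 × 0.3998 = 0.91983
Maximum is honey→reed→wool→honey at 1.0967; arbitrage exists.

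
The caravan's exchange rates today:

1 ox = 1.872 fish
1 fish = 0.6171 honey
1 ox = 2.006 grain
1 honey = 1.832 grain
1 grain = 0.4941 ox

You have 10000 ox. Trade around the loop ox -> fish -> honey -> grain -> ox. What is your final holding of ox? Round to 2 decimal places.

10000 ox × 1.872 = 18720 fish
18720 fish × 0.6171 = 11552.112 honey
11552.112 honey × 1.832 = 21163.469184 grain
21163.469184 grain × 0.4941 = 10456.8701238144 ox

10456.87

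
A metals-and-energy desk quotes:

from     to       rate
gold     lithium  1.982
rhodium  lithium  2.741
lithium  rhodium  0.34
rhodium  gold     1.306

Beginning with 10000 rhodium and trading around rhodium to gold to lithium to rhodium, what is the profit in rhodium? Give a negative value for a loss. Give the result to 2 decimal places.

-1199.13

10000 rhodium × 1.306 = 13060 gold
13060 gold × 1.982 = 25884.92 lithium
25884.92 lithium × 0.34 = 8800.8728 rhodium
Net change: 8800.8728 − 10000 = -1199.1272 rhodium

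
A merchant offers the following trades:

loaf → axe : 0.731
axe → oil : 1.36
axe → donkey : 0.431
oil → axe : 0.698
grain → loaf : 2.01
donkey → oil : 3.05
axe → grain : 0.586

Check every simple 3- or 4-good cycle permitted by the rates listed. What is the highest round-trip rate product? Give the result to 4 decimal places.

oil→axe→donkey→oil: 0.698 × 0.431 × 3.05 = 0.91756
axe→grain→loaf→axe: 0.586 × 2.01 × 0.731 = 0.86102
Maximum is oil→axe→donkey→oil at 0.9176; no arbitrage — every cycle loses value.

0.9176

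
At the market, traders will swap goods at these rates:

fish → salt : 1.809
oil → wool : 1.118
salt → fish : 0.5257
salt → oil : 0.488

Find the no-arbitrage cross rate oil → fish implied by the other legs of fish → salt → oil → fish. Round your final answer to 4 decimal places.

1.1328

Known legs of the cycle: 1.809 × 0.488 = 0.882792
For no arbitrage the full-cycle product must be 1, so the missing rate is 1 / 0.882792 ≈ 1.132770.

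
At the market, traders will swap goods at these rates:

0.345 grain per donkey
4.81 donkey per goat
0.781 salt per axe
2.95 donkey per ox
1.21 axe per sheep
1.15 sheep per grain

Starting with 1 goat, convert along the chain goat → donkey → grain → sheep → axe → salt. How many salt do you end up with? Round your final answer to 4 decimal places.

1.8034

1 goat × 4.81 = 4.81 donkey
4.81 donkey × 0.345 = 1.65945 grain
1.65945 grain × 1.15 = 1.9083675 sheep
1.9083675 sheep × 1.21 = 2.309124675 axe
2.309124675 axe × 0.781 = 1.803426371175 salt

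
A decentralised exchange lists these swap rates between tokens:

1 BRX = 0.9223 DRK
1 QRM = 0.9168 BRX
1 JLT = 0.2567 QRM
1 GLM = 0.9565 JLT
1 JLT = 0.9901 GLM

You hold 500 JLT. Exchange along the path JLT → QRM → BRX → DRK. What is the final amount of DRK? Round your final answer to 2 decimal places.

500 JLT × 0.2567 = 128.35 QRM
128.35 QRM × 0.9168 = 117.67128 BRX
117.67128 BRX × 0.9223 = 108.528221544 DRK

108.53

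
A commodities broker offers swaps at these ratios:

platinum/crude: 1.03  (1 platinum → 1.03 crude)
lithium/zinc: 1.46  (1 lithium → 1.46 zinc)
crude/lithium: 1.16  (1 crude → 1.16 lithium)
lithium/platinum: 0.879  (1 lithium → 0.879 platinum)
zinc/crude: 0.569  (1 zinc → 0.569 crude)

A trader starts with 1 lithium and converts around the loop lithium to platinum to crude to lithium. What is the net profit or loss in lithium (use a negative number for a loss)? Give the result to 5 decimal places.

1 lithium × 0.879 = 0.879 platinum
0.879 platinum × 1.03 = 0.90537 crude
0.90537 crude × 1.16 = 1.0502292 lithium
Net change: 1.0502292 − 1 = 0.0502292 lithium

0.05023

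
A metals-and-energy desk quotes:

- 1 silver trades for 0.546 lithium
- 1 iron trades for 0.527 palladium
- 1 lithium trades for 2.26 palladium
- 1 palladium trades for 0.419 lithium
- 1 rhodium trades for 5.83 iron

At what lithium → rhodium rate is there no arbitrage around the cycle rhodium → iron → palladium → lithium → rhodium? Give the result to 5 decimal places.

Known legs of the cycle: 5.83 × 0.527 × 0.419 = 1.28733979
For no arbitrage the full-cycle product must be 1, so the missing rate is 1 / 1.28733979 ≈ 0.7767957.

0.77680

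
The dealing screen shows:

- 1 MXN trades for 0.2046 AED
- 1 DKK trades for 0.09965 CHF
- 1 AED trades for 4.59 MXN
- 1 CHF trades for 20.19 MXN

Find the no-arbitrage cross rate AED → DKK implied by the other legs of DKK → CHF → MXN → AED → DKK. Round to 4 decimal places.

Known legs of the cycle: 0.09965 × 20.19 × 0.2046 = 0.4116415941
For no arbitrage the full-cycle product must be 1, so the missing rate is 1 / 0.4116415941 ≈ 2.429298.

2.4293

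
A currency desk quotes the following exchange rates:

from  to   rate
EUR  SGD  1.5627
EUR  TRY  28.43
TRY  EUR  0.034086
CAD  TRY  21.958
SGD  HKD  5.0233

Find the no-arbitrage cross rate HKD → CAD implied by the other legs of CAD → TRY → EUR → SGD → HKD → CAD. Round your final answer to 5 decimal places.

Known legs of the cycle: 21.958 × 0.034086 × 1.5627 × 5.0233 = 5.87534736546403308
For no arbitrage the full-cycle product must be 1, so the missing rate is 1 / 5.87534736546403308 ≈ 0.1702027.

0.17020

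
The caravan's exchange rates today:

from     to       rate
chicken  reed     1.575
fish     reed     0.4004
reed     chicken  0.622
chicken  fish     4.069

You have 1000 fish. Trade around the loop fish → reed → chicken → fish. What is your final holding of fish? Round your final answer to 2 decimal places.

1000 fish × 0.4004 = 400.4 reed
400.4 reed × 0.622 = 249.0488 chicken
249.0488 chicken × 4.069 = 1013.3795672 fish

1013.38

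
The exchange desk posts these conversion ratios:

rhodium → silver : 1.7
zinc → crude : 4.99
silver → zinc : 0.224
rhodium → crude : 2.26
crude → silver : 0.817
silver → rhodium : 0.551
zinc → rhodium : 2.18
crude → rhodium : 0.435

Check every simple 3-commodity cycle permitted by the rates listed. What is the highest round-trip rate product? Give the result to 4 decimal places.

silver→rhodium→crude→silver: 0.551 × 2.26 × 0.817 = 1.01738
silver→zinc→crude→silver: 0.224 × 4.99 × 0.817 = 0.91321
silver→zinc→rhodium→silver: 0.224 × 2.18 × 1.7 = 0.83014
Maximum is silver→rhodium→crude→silver at 1.0174; arbitrage exists.

1.0174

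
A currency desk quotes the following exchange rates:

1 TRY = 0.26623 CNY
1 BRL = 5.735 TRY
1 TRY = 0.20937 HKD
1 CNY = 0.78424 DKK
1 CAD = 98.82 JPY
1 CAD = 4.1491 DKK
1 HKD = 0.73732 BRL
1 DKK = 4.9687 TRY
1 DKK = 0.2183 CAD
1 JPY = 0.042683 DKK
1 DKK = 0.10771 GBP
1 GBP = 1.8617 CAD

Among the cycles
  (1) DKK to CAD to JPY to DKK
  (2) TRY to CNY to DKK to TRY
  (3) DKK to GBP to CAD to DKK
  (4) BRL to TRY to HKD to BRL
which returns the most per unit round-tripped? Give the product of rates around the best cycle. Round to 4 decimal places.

(1) 0.2183 × 98.82 × 0.042683 = 0.92078
(2) 0.26623 × 0.78424 × 4.9687 = 1.03741
(3) 0.10771 × 1.8617 × 4.1491 = 0.83199
(4) 5.735 × 0.20937 × 0.73732 = 0.88533
Highest is cycle (2) at 1.0374 (>1, arbitrage).

1.0374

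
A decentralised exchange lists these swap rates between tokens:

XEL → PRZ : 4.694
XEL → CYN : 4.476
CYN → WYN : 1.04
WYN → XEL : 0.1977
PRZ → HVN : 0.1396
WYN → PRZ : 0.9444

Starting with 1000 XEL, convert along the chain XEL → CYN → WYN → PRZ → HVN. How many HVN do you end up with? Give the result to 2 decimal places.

1000 XEL × 4.476 = 4476 CYN
4476 CYN × 1.04 = 4655.04 WYN
4655.04 WYN × 0.9444 = 4396.219776 PRZ
4396.219776 PRZ × 0.1396 = 613.7122807296 HVN

613.71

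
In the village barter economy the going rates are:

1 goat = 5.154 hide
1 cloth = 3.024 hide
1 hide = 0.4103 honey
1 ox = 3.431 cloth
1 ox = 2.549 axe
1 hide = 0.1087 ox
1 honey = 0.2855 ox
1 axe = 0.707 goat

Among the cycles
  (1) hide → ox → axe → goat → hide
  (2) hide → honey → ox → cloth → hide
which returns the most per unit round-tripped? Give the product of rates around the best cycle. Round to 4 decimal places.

1.2154

(1) 0.1087 × 2.549 × 0.707 × 5.154 = 1.00963
(2) 0.4103 × 0.2855 × 3.431 × 3.024 = 1.21537
Highest is cycle (2) at 1.2154 (>1, arbitrage).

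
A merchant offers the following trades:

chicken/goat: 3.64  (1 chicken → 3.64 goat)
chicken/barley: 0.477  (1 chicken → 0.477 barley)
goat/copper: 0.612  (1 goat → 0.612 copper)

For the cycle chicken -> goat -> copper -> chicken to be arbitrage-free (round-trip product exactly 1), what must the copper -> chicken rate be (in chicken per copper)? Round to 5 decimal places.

0.44890

Known legs of the cycle: 3.64 × 0.612 = 2.22768
For no arbitrage the full-cycle product must be 1, so the missing rate is 1 / 2.22768 ≈ 0.4488975.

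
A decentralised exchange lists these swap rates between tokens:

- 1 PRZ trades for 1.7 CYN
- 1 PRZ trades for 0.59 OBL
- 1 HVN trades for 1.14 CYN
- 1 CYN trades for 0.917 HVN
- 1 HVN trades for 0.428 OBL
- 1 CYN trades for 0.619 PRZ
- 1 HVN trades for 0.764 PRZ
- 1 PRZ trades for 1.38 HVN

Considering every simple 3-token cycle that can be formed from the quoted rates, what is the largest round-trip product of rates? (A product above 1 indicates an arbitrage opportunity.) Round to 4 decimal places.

1.1910

CYN→HVN→PRZ→CYN: 0.917 × 0.764 × 1.7 = 1.19100
CYN→PRZ→HVN→CYN: 0.619 × 1.38 × 1.14 = 0.97381
Maximum is CYN→HVN→PRZ→CYN at 1.1910; arbitrage exists.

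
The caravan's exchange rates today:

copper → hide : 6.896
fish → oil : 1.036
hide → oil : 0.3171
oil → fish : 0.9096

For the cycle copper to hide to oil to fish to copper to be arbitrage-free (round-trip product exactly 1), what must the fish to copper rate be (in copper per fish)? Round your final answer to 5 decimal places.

Known legs of the cycle: 6.896 × 0.3171 × 0.9096 = 1.98904196736
For no arbitrage the full-cycle product must be 1, so the missing rate is 1 / 1.98904196736 ≈ 0.5027546.

0.50275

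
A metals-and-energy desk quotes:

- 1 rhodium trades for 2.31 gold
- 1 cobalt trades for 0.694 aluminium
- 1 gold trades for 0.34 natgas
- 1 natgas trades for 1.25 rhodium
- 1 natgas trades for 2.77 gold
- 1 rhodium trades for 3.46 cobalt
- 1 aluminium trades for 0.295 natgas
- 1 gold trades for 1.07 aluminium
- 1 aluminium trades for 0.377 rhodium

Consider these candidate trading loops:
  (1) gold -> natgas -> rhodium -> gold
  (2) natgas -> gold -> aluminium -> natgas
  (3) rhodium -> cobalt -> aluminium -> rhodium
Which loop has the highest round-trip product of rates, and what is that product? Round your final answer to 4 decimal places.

(1) 0.34 × 1.25 × 2.31 = 0.98175
(2) 2.77 × 1.07 × 0.295 = 0.87435
(3) 3.46 × 0.694 × 0.377 = 0.90527
Highest is cycle (1) at 0.9818 (≤1, no arbitrage).

0.9818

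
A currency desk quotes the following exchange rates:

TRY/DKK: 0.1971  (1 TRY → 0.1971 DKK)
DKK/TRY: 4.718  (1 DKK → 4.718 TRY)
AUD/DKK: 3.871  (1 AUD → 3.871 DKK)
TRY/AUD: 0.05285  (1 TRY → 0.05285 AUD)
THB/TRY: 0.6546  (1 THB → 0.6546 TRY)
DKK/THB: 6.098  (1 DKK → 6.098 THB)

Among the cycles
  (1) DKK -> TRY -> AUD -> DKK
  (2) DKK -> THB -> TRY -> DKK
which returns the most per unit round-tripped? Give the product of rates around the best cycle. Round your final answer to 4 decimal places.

(1) 4.718 × 0.05285 × 3.871 = 0.96522
(2) 6.098 × 0.6546 × 0.1971 = 0.78677
Highest is cycle (1) at 0.9652 (≤1, no arbitrage).

0.9652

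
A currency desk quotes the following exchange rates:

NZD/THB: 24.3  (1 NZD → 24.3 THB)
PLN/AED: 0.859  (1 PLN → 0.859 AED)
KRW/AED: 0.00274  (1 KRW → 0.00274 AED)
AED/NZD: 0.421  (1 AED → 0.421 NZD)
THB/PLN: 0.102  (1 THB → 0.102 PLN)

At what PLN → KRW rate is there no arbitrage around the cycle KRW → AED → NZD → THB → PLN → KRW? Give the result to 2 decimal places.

349.75

Known legs of the cycle: 0.00274 × 0.421 × 24.3 × 0.102 = 0.002859164244
For no arbitrage the full-cycle product must be 1, so the missing rate is 1 / 0.002859164244 ≈ 349.7526.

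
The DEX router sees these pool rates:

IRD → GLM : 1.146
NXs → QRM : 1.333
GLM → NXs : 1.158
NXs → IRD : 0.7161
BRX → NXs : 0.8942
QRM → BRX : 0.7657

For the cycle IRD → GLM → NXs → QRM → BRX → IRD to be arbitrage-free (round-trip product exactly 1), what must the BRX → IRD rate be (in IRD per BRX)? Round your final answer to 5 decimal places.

0.73827

Known legs of the cycle: 1.146 × 1.158 × 1.333 × 0.7657 = 1.3545092448108
For no arbitrage the full-cycle product must be 1, so the missing rate is 1 / 1.3545092448108 ≈ 0.7382748.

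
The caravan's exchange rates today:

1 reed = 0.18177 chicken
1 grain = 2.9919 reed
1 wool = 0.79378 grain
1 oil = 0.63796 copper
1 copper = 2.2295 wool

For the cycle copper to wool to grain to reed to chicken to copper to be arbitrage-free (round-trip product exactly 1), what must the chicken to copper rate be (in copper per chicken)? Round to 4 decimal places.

Known legs of the cycle: 2.2295 × 0.79378 × 2.9919 × 0.18177 = 0.96244719237352413
For no arbitrage the full-cycle product must be 1, so the missing rate is 1 / 0.96244719237352413 ≈ 1.039018.

1.0390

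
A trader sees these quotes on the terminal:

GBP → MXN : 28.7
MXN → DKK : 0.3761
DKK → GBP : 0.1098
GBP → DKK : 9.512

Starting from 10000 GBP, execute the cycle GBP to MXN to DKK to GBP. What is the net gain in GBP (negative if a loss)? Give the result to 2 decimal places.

10000 GBP × 28.7 = 287000 MXN
287000 MXN × 0.3761 = 107940.7 DKK
107940.7 DKK × 0.1098 = 11851.88886 GBP
Net change: 11851.88886 − 10000 = 1851.88886 GBP

1851.89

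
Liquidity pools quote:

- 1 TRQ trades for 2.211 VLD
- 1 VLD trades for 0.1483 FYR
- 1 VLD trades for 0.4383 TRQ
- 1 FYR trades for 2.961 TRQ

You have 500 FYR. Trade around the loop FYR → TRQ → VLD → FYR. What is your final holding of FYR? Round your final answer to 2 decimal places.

500 FYR × 2.961 = 1480.5 TRQ
1480.5 TRQ × 2.211 = 3273.3855 VLD
3273.3855 VLD × 0.1483 = 485.44306965 FYR

485.44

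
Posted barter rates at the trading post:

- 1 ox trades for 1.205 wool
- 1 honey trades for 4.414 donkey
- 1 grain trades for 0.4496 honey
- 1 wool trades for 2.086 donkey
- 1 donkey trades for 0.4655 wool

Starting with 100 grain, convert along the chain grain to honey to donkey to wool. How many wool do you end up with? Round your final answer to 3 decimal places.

92.380

100 grain × 0.4496 = 44.96 honey
44.96 honey × 4.414 = 198.45344 donkey
198.45344 donkey × 0.4655 = 92.38007632 wool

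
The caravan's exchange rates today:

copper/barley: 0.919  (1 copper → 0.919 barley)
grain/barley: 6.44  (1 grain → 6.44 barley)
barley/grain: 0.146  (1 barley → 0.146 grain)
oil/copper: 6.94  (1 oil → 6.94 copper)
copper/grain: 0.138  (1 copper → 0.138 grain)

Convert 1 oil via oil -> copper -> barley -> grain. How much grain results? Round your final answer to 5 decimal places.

0.93117

1 oil × 6.94 = 6.94 copper
6.94 copper × 0.919 = 6.37786 barley
6.37786 barley × 0.146 = 0.93116756 grain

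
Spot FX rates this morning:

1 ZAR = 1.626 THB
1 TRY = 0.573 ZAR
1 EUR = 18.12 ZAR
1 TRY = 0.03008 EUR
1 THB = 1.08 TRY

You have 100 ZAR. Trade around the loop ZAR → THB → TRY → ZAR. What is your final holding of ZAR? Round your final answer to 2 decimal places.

100.62

100 ZAR × 1.626 = 162.6 THB
162.6 THB × 1.08 = 175.608 TRY
175.608 TRY × 0.573 = 100.623384 ZAR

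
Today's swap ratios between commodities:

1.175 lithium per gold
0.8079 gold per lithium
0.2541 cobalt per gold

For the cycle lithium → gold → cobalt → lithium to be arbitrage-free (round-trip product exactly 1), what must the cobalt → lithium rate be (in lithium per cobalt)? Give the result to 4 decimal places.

4.8712

Known legs of the cycle: 0.8079 × 0.2541 = 0.20528739
For no arbitrage the full-cycle product must be 1, so the missing rate is 1 / 0.20528739 ≈ 4.871220.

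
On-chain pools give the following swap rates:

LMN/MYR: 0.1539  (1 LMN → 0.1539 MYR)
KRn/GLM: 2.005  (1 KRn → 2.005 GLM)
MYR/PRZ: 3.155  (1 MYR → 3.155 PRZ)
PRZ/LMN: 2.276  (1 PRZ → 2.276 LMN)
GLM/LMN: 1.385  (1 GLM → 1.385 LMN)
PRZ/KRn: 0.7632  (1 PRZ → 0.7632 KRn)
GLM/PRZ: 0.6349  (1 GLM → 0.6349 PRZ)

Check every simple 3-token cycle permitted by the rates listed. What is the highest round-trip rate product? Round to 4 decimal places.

1.1051

MYR→PRZ→LMN→MYR: 3.155 × 2.276 × 0.1539 = 1.10512
KRn→GLM→PRZ→KRn: 2.005 × 0.6349 × 0.7632 = 0.97153
Maximum is MYR→PRZ→LMN→MYR at 1.1051; arbitrage exists.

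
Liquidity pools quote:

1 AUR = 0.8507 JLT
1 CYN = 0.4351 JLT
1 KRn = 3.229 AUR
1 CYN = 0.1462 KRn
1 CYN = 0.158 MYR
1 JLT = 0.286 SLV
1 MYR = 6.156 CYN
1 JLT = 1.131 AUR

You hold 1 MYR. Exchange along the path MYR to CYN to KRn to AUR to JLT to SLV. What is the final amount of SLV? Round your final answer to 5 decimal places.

1 MYR × 6.156 = 6.156 CYN
6.156 CYN × 0.1462 = 0.9000072 KRn
0.9000072 KRn × 3.229 = 2.9061232488 AUR
2.9061232488 AUR × 0.8507 = 2.47223904775416 JLT
2.47223904775416 JLT × 0.286 = 0.70706036765768976 SLV

0.70706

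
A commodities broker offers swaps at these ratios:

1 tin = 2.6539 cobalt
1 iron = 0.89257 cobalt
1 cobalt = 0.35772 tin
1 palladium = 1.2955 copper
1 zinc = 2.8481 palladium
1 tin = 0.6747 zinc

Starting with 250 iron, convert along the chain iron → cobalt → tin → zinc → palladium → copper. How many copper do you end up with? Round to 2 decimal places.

198.71

250 iron × 0.89257 = 223.1425 cobalt
223.1425 cobalt × 0.35772 = 79.8225351 tin
79.8225351 tin × 0.6747 = 53.85626443197 zinc
53.85626443197 zinc × 2.8481 = 153.388026728693757 palladium
153.388026728693757 palladium × 1.2955 = 198.7141886270227621935 copper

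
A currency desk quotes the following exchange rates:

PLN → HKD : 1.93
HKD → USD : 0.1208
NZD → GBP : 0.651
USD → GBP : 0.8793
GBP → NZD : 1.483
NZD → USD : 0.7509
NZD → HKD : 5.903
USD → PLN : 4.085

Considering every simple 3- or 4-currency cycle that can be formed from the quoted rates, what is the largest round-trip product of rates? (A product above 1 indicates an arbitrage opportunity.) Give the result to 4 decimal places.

0.9792

NZD→USD→GBP→NZD: 0.7509 × 0.8793 × 1.483 = 0.97918
HKD→USD→PLN→HKD: 0.1208 × 4.085 × 1.93 = 0.95239
NZD→HKD→USD→GBP→NZD: 5.903 × 0.1208 × 0.8793 × 1.483 = 0.92986
Maximum is NZD→USD→GBP→NZD at 0.9792; no arbitrage — every cycle loses value.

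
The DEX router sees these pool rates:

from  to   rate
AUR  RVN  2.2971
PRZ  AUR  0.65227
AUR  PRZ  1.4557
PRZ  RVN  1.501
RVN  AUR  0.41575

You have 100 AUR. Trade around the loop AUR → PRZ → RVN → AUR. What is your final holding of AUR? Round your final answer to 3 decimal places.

100 AUR × 1.4557 = 145.57 PRZ
145.57 PRZ × 1.501 = 218.50057 RVN
218.50057 RVN × 0.41575 = 90.8416119775 AUR

90.842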